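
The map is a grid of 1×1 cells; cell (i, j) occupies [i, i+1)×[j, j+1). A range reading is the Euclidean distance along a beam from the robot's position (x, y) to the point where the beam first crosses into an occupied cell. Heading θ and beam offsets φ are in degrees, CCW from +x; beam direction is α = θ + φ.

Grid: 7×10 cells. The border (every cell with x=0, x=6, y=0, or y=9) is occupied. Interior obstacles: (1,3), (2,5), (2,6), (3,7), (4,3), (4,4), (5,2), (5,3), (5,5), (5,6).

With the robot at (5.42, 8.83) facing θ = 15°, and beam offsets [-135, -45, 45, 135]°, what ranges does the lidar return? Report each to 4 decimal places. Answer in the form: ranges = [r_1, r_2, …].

ranges = [8.8400, 0.6697, 0.1963, 0.3400]

beam 1: φ=-135°, α=240°
  cosα=-0.5000 sinα=-0.8660 | (5,8) | tMaxX 0.8400 tMaxY 0.9584 | tΔX 2.0000 tΔY 1.1547
    t=0.8400 [x] (4,8)
    t=0.9584 [y] (4,7)
    t=2.1131 [y] (4,6)
    t=2.8400 [x] (3,6)
    t=3.2678 [y] (3,5)
    t=4.4225 [y] (3,4)
    t=4.8400 [x] (2,4)
    t=5.5772 [y] (2,3)
    t=6.7319 [y] (2,2)
    t=6.8400 [x] (1,2)
    t=7.8866 [y] (1,1)
    t=8.8400 [x] (0,1) — stop
  → r_1 = 8.8400
beam 2: φ=-45°, α=330°
  cosα=0.8660 sinα=-0.5000 | (5,8) | tMaxX 0.6697 tMaxY 1.6600 | tΔX 1.1547 tΔY 2.0000
    t=0.6697 [x] (6,8) — stop
  → r_2 = 0.6697
beam 3: φ=45°, α=60°
  cosα=0.5000 sinα=0.8660 | (5,8) | tMaxX 1.1600 tMaxY 0.1963 | tΔX 2.0000 tΔY 1.1547
    t=0.1963 [y] (5,9) — stop
  → r_3 = 0.1963
beam 4: φ=135°, α=150°
  cosα=-0.8660 sinα=0.5000 | (5,8) | tMaxX 0.4850 tMaxY 0.3400 | tΔX 1.1547 tΔY 2.0000
    t=0.3400 [y] (5,9) — stop
  → r_4 = 0.3400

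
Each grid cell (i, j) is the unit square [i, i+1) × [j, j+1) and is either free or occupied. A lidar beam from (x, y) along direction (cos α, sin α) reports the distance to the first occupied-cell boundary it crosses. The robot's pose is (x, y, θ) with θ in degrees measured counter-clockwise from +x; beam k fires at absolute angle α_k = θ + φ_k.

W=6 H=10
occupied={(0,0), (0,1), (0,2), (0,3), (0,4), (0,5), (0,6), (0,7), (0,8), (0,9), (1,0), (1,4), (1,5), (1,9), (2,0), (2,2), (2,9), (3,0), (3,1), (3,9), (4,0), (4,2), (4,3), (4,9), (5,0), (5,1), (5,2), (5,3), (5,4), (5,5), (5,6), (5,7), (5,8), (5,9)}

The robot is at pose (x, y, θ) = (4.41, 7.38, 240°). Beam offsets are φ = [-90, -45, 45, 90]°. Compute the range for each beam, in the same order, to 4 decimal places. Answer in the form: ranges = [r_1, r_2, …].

beam 1: φ=-90°, α=150°
  direction (-0.8660, 0.5000); cell (4,7); t to first gridline: x 0.4734, y 1.2400 (then +1.1547 / +2.0000)
    (3,7) via x @ 0.4734
    (3,8) via y @ 1.2400
    (2,8) via x @ 1.6281
    (1,8) via x @ 2.7828
    (1,9) via y @ 3.2400  # hit
  → r_1 = 3.2400
beam 2: φ=-45°, α=195°
  direction (-0.9659, -0.2588); cell (4,7); t to first gridline: x 0.4245, y 1.4682 (then +1.0353 / +3.8637)
    (3,7) via x @ 0.4245
    (2,7) via x @ 1.4597
    (2,6) via y @ 1.4682
    (1,6) via x @ 2.4950
    (0,6) via x @ 3.5303  # hit
  → r_2 = 3.5303
beam 3: φ=45°, α=285°
  direction (0.2588, -0.9659); cell (4,7); t to first gridline: x 2.2796, y 0.3934 (then +3.8637 / +1.0353)
    (4,6) via y @ 0.3934
    (4,5) via y @ 1.4287
    (5,5) via x @ 2.2796  # hit
  → r_3 = 2.2796
beam 4: φ=90°, α=330°
  direction (0.8660, -0.5000); cell (4,7); t to first gridline: x 0.6813, y 0.7600 (then +1.1547 / +2.0000)
    (5,7) via x @ 0.6813  # hit
  → r_4 = 0.6813

ranges = [3.2400, 3.5303, 2.2796, 0.6813]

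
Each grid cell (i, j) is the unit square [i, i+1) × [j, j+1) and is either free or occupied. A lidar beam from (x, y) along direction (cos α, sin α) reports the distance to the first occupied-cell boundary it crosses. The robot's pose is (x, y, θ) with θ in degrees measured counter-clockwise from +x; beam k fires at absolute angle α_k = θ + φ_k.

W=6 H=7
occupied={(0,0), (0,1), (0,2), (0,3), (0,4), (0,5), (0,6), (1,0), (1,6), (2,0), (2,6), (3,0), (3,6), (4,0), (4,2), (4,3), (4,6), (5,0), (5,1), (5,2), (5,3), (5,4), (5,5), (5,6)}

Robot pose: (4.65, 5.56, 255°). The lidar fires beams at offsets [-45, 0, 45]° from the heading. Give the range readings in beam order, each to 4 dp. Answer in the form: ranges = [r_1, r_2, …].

ranges = [4.2147, 1.6150, 0.7000]

beam 1: φ=-45°, α=210°
  cosα=-0.8660 sinα=-0.5000 | (4,5) | tMaxX 0.7506 tMaxY 1.1200 | tΔX 1.1547 tΔY 2.0000
    t=0.7506 [x] (3,5)
    t=1.1200 [y] (3,4)
    t=1.9053 [x] (2,4)
    t=3.0600 [x] (1,4)
    t=3.1200 [y] (1,3)
    t=4.2147 [x] (0,3) — stop
  → r_1 = 4.2147
beam 2: φ=0°, α=255°
  cosα=-0.2588 sinα=-0.9659 | (4,5) | tMaxX 2.5114 tMaxY 0.5798 | tΔX 3.8637 tΔY 1.0353
    t=0.5798 [y] (4,4)
    t=1.6150 [y] (4,3) — stop
  → r_2 = 1.6150
beam 3: φ=45°, α=300°
  cosα=0.5000 sinα=-0.8660 | (4,5) | tMaxX 0.7000 tMaxY 0.6466 | tΔX 2.0000 tΔY 1.1547
    t=0.6466 [y] (4,4)
    t=0.7000 [x] (5,4) — stop
  → r_3 = 0.7000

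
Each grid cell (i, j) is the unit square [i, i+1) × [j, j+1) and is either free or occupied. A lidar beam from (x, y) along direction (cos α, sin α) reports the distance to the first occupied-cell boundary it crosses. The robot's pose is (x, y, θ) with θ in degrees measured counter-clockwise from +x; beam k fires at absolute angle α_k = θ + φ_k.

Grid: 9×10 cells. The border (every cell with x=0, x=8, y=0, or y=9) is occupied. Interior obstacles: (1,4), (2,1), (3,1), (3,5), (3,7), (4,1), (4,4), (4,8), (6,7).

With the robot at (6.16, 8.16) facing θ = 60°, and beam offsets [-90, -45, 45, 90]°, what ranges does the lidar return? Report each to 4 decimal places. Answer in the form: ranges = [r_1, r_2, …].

beam 1: φ=-90°, α=330°
  dir = (cos 330°, sin 330°) = (0.8660, -0.5000); from cell (6,8)
  next x-line at t=0.9699, next y-line at t=0.3200; Δt_x=1.1547, Δt_y=2.0000
    y: enter (6,7) at t=0.3200 ← occupied
  → r_1 = 0.3200
beam 2: φ=-45°, α=15°
  dir = (cos 15°, sin 15°) = (0.9659, 0.2588); from cell (6,8)
  next x-line at t=0.8696, next y-line at t=3.2455; Δt_x=1.0353, Δt_y=3.8637
    x: enter (7,8) at t=0.8696
    x: enter (8,8) at t=1.9049 ← occupied
  → r_2 = 1.9049
beam 3: φ=45°, α=105°
  dir = (cos 105°, sin 105°) = (-0.2588, 0.9659); from cell (6,8)
  next x-line at t=0.6182, next y-line at t=0.8696; Δt_x=3.8637, Δt_y=1.0353
    x: enter (5,8) at t=0.6182
    y: enter (5,9) at t=0.8696 ← occupied
  → r_3 = 0.8696
beam 4: φ=90°, α=150°
  dir = (cos 150°, sin 150°) = (-0.8660, 0.5000); from cell (6,8)
  next x-line at t=0.1848, next y-line at t=1.6800; Δt_x=1.1547, Δt_y=2.0000
    x: enter (5,8) at t=0.1848
    x: enter (4,8) at t=1.3395 ← occupied
  → r_4 = 1.3395

ranges = [0.3200, 1.9049, 0.8696, 1.3395]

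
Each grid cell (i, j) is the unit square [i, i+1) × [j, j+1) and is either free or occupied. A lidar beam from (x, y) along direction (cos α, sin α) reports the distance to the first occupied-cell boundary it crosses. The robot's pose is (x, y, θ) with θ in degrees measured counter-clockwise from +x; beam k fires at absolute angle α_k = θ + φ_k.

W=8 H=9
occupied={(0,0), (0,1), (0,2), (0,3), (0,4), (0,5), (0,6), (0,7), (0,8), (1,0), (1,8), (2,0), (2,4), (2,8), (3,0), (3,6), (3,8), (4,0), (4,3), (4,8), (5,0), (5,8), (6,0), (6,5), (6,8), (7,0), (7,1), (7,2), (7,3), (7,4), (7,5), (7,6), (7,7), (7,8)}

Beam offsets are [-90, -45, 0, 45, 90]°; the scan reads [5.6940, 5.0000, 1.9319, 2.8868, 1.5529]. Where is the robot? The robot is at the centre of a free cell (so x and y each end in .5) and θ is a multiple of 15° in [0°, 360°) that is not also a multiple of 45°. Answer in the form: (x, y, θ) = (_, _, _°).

Candidates: 38 free-cell centres × 16 headings = 608 poses. Raycast each; keep the one whose scan matches to 4 dp.
  (1.5, 2.5, 240°): beam 1 = 0.5774 ≠ 5.6940 ✗
  (2.5, 3.5, 75°): beam 1 = 1.5529 ≠ 5.6940 ✗
  (1.5, 3.5, 210°): beam 1 = 1.0000 ≠ 5.6940 ✗
  …
  (4.5, 6.5, 345°): r_1=5.6940, r_2=5.0000, r_3=1.9319, r_4=2.8868, r_5=1.5529 — all match ✓
Only this pose fits every beam.

(x, y, θ) = (4.5, 6.5, 345°)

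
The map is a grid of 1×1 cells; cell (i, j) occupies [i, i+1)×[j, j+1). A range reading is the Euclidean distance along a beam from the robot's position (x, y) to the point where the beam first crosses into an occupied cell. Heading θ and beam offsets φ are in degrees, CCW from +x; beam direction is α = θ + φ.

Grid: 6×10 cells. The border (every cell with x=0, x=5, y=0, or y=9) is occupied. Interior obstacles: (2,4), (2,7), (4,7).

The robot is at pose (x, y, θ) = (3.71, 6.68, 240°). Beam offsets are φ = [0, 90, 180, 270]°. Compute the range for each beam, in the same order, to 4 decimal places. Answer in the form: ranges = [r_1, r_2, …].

beam 1: φ=0°, α=240°
  cosα=-0.5000 sinα=-0.8660 | (3,6) | tMaxX 1.4200 tMaxY 0.7852 | tΔX 2.0000 tΔY 1.1547
    t=0.7852 [y] (3,5)
    t=1.4200 [x] (2,5)
    t=1.9399 [y] (2,4) — stop
  → r_1 = 1.9399
beam 2: φ=90°, α=330°
  cosα=0.8660 sinα=-0.5000 | (3,6) | tMaxX 0.3349 tMaxY 1.3600 | tΔX 1.1547 tΔY 2.0000
    t=0.3349 [x] (4,6)
    t=1.3600 [y] (4,5)
    t=1.4896 [x] (5,5) — stop
  → r_2 = 1.4896
beam 3: φ=180°, α=60°
  cosα=0.5000 sinα=0.8660 | (3,6) | tMaxX 0.5800 tMaxY 0.3695 | tΔX 2.0000 tΔY 1.1547
    t=0.3695 [y] (3,7)
    t=0.5800 [x] (4,7) — stop
  → r_3 = 0.5800
beam 4: φ=270°, α=150°
  cosα=-0.8660 sinα=0.5000 | (3,6) | tMaxX 0.8198 tMaxY 0.6400 | tΔX 1.1547 tΔY 2.0000
    t=0.6400 [y] (3,7)
    t=0.8198 [x] (2,7) — stop
  → r_4 = 0.8198

ranges = [1.9399, 1.4896, 0.5800, 0.8198]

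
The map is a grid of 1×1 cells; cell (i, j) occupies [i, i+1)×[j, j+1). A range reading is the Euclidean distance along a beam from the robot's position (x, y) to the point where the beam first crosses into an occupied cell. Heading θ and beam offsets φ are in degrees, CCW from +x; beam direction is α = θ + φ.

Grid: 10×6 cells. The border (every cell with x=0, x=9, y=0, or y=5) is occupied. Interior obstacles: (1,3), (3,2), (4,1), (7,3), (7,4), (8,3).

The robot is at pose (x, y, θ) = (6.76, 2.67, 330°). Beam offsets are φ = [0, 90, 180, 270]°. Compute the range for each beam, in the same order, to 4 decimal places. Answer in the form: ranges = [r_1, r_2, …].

ranges = [2.5865, 0.4800, 4.6600, 1.9283]

beam 1: φ=0°, α=330°
  d=(0.8660,-0.5000)  start (6,2)  tX=0.2771 tY=1.3400  stride 1/|dx|=1.1547 1/|dy|=2.0000
    cross x-line → (7,2), t=0.2771
    cross y-line → (7,1), t=1.3400
    cross x-line → (8,1), t=1.4318
    cross x-line → (9,1), t=2.5865 (wall)
  → r_1 = 2.5865
beam 2: φ=90°, α=60°
  d=(0.5000,0.8660)  start (6,2)  tX=0.4800 tY=0.3811  stride 1/|dx|=2.0000 1/|dy|=1.1547
    cross y-line → (6,3), t=0.3811
    cross x-line → (7,3), t=0.4800 (wall)
  → r_2 = 0.4800
beam 3: φ=180°, α=150°
  d=(-0.8660,0.5000)  start (6,2)  tX=0.8776 tY=0.6600  stride 1/|dx|=1.1547 1/|dy|=2.0000
    cross y-line → (6,3), t=0.6600
    cross x-line → (5,3), t=0.8776
    cross x-line → (4,3), t=2.0323
    cross y-line → (4,4), t=2.6600
    cross x-line → (3,4), t=3.1870
    cross x-line → (2,4), t=4.3417
    cross y-line → (2,5), t=4.6600 (wall)
  → r_3 = 4.6600
beam 4: φ=270°, α=240°
  d=(-0.5000,-0.8660)  start (6,2)  tX=1.5200 tY=0.7736  stride 1/|dx|=2.0000 1/|dy|=1.1547
    cross y-line → (6,1), t=0.7736
    cross x-line → (5,1), t=1.5200
    cross y-line → (5,0), t=1.9283 (wall)
  → r_4 = 1.9283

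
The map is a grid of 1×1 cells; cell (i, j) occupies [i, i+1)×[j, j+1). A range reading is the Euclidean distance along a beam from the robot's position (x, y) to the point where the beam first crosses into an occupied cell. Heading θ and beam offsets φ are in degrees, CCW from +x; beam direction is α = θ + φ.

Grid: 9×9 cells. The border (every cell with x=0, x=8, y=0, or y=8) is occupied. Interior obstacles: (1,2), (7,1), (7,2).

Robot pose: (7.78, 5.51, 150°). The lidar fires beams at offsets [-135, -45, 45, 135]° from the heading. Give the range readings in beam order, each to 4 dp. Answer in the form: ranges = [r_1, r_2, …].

ranges = [0.2278, 2.5778, 7.0192, 0.8500]

beam 1: φ=-135°, α=15°
  direction (0.9659, 0.2588); cell (7,5); t to first gridline: x 0.2278, y 1.8932 (then +1.0353 / +3.8637)
    (8,5) via x @ 0.2278  # hit
  → r_1 = 0.2278
beam 2: φ=-45°, α=105°
  direction (-0.2588, 0.9659); cell (7,5); t to first gridline: x 3.0137, y 0.5073 (then +3.8637 / +1.0353)
    (7,6) via y @ 0.5073
    (7,7) via y @ 1.5426
    (7,8) via y @ 2.5778  # hit
  → r_2 = 2.5778
beam 3: φ=45°, α=195°
  direction (-0.9659, -0.2588); cell (7,5); t to first gridline: x 0.8075, y 1.9705 (then +1.0353 / +3.8637)
    (6,5) via x @ 0.8075
    (5,5) via x @ 1.8428
    (5,4) via y @ 1.9705
    (4,4) via x @ 2.8781
    (3,4) via x @ 3.9133
    (2,4) via x @ 4.9486
    (2,3) via y @ 5.8342
    (1,3) via x @ 5.9839
    (0,3) via x @ 7.0192  # hit
  → r_3 = 7.0192
beam 4: φ=135°, α=285°
  direction (0.2588, -0.9659); cell (7,5); t to first gridline: x 0.8500, y 0.5280 (then +3.8637 / +1.0353)
    (7,4) via y @ 0.5280
    (8,4) via x @ 0.8500  # hit
  → r_4 = 0.8500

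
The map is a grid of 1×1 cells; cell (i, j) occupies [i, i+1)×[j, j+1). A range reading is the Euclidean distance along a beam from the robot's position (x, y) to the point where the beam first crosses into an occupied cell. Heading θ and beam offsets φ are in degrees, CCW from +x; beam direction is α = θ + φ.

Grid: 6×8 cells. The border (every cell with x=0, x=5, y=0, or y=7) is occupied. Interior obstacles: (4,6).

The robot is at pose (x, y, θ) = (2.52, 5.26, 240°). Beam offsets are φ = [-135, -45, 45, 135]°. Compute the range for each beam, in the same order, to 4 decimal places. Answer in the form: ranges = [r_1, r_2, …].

beam 1: φ=-135°, α=105°
  direction (-0.2588, 0.9659); cell (2,5); t to first gridline: x 2.0091, y 0.7661 (then +3.8637 / +1.0353)
    (2,6) via y @ 0.7661
    (2,7) via y @ 1.8014  # hit
  → r_1 = 1.8014
beam 2: φ=-45°, α=195°
  direction (-0.9659, -0.2588); cell (2,5); t to first gridline: x 0.5383, y 1.0046 (then +1.0353 / +3.8637)
    (1,5) via x @ 0.5383
    (1,4) via y @ 1.0046
    (0,4) via x @ 1.5736  # hit
  → r_2 = 1.5736
beam 3: φ=45°, α=285°
  direction (0.2588, -0.9659); cell (2,5); t to first gridline: x 1.8546, y 0.2692 (then +3.8637 / +1.0353)
    (2,4) via y @ 0.2692
    (2,3) via y @ 1.3044
    (3,3) via x @ 1.8546
    (3,2) via y @ 2.3397
    (3,1) via y @ 3.3750
    (3,0) via y @ 4.4103  # hit
  → r_3 = 4.4103
beam 4: φ=135°, α=15°
  direction (0.9659, 0.2588); cell (2,5); t to first gridline: x 0.4969, y 2.8591 (then +1.0353 / +3.8637)
    (3,5) via x @ 0.4969
    (4,5) via x @ 1.5322
    (5,5) via x @ 2.5675  # hit
  → r_4 = 2.5675

ranges = [1.8014, 1.5736, 4.4103, 2.5675]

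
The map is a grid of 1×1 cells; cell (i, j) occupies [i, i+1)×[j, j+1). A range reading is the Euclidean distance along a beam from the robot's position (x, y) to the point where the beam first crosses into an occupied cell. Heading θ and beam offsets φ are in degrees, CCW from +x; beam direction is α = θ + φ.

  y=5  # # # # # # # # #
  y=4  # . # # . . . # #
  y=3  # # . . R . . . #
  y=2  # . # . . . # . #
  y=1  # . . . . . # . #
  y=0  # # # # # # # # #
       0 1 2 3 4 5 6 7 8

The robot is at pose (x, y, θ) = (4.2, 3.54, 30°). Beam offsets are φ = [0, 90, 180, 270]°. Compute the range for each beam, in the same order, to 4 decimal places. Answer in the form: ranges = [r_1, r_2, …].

beam 1: φ=0°, α=30°
  d=(0.8660,0.5000)  start (4,3)  tX=0.9238 tY=0.9200  stride 1/|dx|=1.1547 1/|dy|=2.0000
    cross y-line → (4,4), t=0.9200
    cross x-line → (5,4), t=0.9238
    cross x-line → (6,4), t=2.0785
    cross y-line → (6,5), t=2.9200 (wall)
  → r_1 = 2.9200
beam 2: φ=90°, α=120°
  d=(-0.5000,0.8660)  start (4,3)  tX=0.4000 tY=0.5312  stride 1/|dx|=2.0000 1/|dy|=1.1547
    cross x-line → (3,3), t=0.4000
    cross y-line → (3,4), t=0.5312 (wall)
  → r_2 = 0.5312
beam 3: φ=180°, α=210°
  d=(-0.8660,-0.5000)  start (4,3)  tX=0.2309 tY=1.0800  stride 1/|dx|=1.1547 1/|dy|=2.0000
    cross x-line → (3,3), t=0.2309
    cross y-line → (3,2), t=1.0800
    cross x-line → (2,2), t=1.3856 (wall)
  → r_3 = 1.3856
beam 4: φ=270°, α=300°
  d=(0.5000,-0.8660)  start (4,3)  tX=1.6000 tY=0.6235  stride 1/|dx|=2.0000 1/|dy|=1.1547
    cross y-line → (4,2), t=0.6235
    cross x-line → (5,2), t=1.6000
    cross y-line → (5,1), t=1.7782
    cross y-line → (5,0), t=2.9329 (wall)
  → r_4 = 2.9329

ranges = [2.9200, 0.5312, 1.3856, 2.9329]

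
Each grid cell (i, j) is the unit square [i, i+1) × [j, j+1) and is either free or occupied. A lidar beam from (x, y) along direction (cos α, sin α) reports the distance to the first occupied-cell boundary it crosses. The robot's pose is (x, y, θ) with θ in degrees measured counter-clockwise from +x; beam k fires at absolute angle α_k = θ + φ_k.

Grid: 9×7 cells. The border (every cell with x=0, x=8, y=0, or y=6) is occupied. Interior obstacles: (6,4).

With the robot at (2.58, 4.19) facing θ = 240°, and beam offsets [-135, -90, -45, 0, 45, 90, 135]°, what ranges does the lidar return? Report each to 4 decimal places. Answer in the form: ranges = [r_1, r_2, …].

beam 1: φ=-135°, α=105°
  cosα=-0.2588 sinα=0.9659 | (2,4) | tMaxX 2.2409 tMaxY 0.8386 | tΔX 3.8637 tΔY 1.0353
    t=0.8386 [y] (2,5)
    t=1.8738 [y] (2,6) — stop
  → r_1 = 1.8738
beam 2: φ=-90°, α=150°
  cosα=-0.8660 sinα=0.5000 | (2,4) | tMaxX 0.6697 tMaxY 1.6200 | tΔX 1.1547 tΔY 2.0000
    t=0.6697 [x] (1,4)
    t=1.6200 [y] (1,5)
    t=1.8244 [x] (0,5) — stop
  → r_2 = 1.8244
beam 3: φ=-45°, α=195°
  cosα=-0.9659 sinα=-0.2588 | (2,4) | tMaxX 0.6005 tMaxY 0.7341 | tΔX 1.0353 tΔY 3.8637
    t=0.6005 [x] (1,4)
    t=0.7341 [y] (1,3)
    t=1.6357 [x] (0,3) — stop
  → r_3 = 1.6357
beam 4: φ=0°, α=240°
  cosα=-0.5000 sinα=-0.8660 | (2,4) | tMaxX 1.1600 tMaxY 0.2194 | tΔX 2.0000 tΔY 1.1547
    t=0.2194 [y] (2,3)
    t=1.1600 [x] (1,3)
    t=1.3741 [y] (1,2)
    t=2.5288 [y] (1,1)
    t=3.1600 [x] (0,1) — stop
  → r_4 = 3.1600
beam 5: φ=45°, α=285°
  cosα=0.2588 sinα=-0.9659 | (2,4) | tMaxX 1.6228 tMaxY 0.1967 | tΔX 3.8637 tΔY 1.0353
    t=0.1967 [y] (2,3)
    t=1.2320 [y] (2,2)
    t=1.6228 [x] (3,2)
    t=2.2673 [y] (3,1)
    t=3.3025 [y] (3,0) — stop
  → r_5 = 3.3025
beam 6: φ=90°, α=330°
  cosα=0.8660 sinα=-0.5000 | (2,4) | tMaxX 0.4850 tMaxY 0.3800 | tΔX 1.1547 tΔY 2.0000
    t=0.3800 [y] (2,3)
    t=0.4850 [x] (3,3)
    t=1.6397 [x] (4,3)
    t=2.3800 [y] (4,2)
    t=2.7944 [x] (5,2)
    t=3.9491 [x] (6,2)
    t=4.3800 [y] (6,1)
    t=5.1038 [x] (7,1)
    t=6.2585 [x] (8,1) — stop
  → r_6 = 6.2585
beam 7: φ=135°, α=15°
  cosα=0.9659 sinα=0.2588 | (2,4) | tMaxX 0.4348 tMaxY 3.1296 | tΔX 1.0353 tΔY 3.8637
    t=0.4348 [x] (3,4)
    t=1.4701 [x] (4,4)
    t=2.5054 [x] (5,4)
    t=3.1296 [y] (5,5)
    t=3.5406 [x] (6,5)
    t=4.5759 [x] (7,5)
    t=5.6112 [x] (8,5) — stop
  → r_7 = 5.6112

ranges = [1.8738, 1.8244, 1.6357, 3.1600, 3.3025, 6.2585, 5.6112]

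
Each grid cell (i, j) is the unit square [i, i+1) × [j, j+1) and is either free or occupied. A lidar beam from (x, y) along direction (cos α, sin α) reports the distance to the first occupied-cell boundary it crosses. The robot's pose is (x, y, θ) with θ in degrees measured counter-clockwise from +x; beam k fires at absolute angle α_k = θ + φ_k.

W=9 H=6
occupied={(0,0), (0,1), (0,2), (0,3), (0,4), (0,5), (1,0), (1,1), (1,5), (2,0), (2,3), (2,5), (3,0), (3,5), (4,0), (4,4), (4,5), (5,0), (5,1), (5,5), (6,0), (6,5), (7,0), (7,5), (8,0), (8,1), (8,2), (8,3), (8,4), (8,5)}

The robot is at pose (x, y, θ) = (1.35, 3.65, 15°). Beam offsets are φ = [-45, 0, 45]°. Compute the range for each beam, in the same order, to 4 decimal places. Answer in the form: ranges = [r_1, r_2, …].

ranges = [0.7506, 0.6729, 1.5588]

beam 1: φ=-45°, α=330°
  cosα=0.8660 sinα=-0.5000 | (1,3) | tMaxX 0.7506 tMaxY 1.3000 | tΔX 1.1547 tΔY 2.0000
    t=0.7506 [x] (2,3) — stop
  → r_1 = 0.7506
beam 2: φ=0°, α=15°
  cosα=0.9659 sinα=0.2588 | (1,3) | tMaxX 0.6729 tMaxY 1.3523 | tΔX 1.0353 tΔY 3.8637
    t=0.6729 [x] (2,3) — stop
  → r_2 = 0.6729
beam 3: φ=45°, α=60°
  cosα=0.5000 sinα=0.8660 | (1,3) | tMaxX 1.3000 tMaxY 0.4041 | tΔX 2.0000 tΔY 1.1547
    t=0.4041 [y] (1,4)
    t=1.3000 [x] (2,4)
    t=1.5588 [y] (2,5) — stop
  → r_3 = 1.5588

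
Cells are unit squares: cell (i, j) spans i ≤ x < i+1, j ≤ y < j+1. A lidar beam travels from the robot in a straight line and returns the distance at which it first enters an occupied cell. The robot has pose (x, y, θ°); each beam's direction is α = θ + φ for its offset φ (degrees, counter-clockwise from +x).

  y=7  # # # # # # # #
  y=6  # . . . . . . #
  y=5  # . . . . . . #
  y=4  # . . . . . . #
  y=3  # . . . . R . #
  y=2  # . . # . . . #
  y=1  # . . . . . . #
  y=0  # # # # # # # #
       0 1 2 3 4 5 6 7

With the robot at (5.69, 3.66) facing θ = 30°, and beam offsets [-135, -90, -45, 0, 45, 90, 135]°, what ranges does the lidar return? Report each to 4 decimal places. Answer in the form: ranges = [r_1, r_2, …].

ranges = [2.7538, 2.6200, 1.3562, 1.5127, 3.4578, 3.8567, 4.8554]

beam 1: φ=-135°, α=255°
  d=(-0.2588,-0.9659)  start (5,3)  tX=2.6660 tY=0.6833  stride 1/|dx|=3.8637 1/|dy|=1.0353
    cross y-line → (5,2), t=0.6833
    cross y-line → (5,1), t=1.7186
    cross x-line → (4,1), t=2.6660
    cross y-line → (4,0), t=2.7538 (wall)
  → r_1 = 2.7538
beam 2: φ=-90°, α=300°
  d=(0.5000,-0.8660)  start (5,3)  tX=0.6200 tY=0.7621  stride 1/|dx|=2.0000 1/|dy|=1.1547
    cross x-line → (6,3), t=0.6200
    cross y-line → (6,2), t=0.7621
    cross y-line → (6,1), t=1.9168
    cross x-line → (7,1), t=2.6200 (wall)
  → r_2 = 2.6200
beam 3: φ=-45°, α=345°
  d=(0.9659,-0.2588)  start (5,3)  tX=0.3209 tY=2.5500  stride 1/|dx|=1.0353 1/|dy|=3.8637
    cross x-line → (6,3), t=0.3209
    cross x-line → (7,3), t=1.3562 (wall)
  → r_3 = 1.3562
beam 4: φ=0°, α=30°
  d=(0.8660,0.5000)  start (5,3)  tX=0.3580 tY=0.6800  stride 1/|dx|=1.1547 1/|dy|=2.0000
    cross x-line → (6,3), t=0.3580
    cross y-line → (6,4), t=0.6800
    cross x-line → (7,4), t=1.5127 (wall)
  → r_4 = 1.5127
beam 5: φ=45°, α=75°
  d=(0.2588,0.9659)  start (5,3)  tX=1.1977 tY=0.3520  stride 1/|dx|=3.8637 1/|dy|=1.0353
    cross y-line → (5,4), t=0.3520
    cross x-line → (6,4), t=1.1977
    cross y-line → (6,5), t=1.3873
    cross y-line → (6,6), t=2.4225
    cross y-line → (6,7), t=3.4578 (wall)
  → r_5 = 3.4578
beam 6: φ=90°, α=120°
  d=(-0.5000,0.8660)  start (5,3)  tX=1.3800 tY=0.3926  stride 1/|dx|=2.0000 1/|dy|=1.1547
    cross y-line → (5,4), t=0.3926
    cross x-line → (4,4), t=1.3800
    cross y-line → (4,5), t=1.5473
    cross y-line → (4,6), t=2.7020
    cross x-line → (3,6), t=3.3800
    cross y-line → (3,7), t=3.8567 (wall)
  → r_6 = 3.8567
beam 7: φ=135°, α=165°
  d=(-0.9659,0.2588)  start (5,3)  tX=0.7143 tY=1.3137  stride 1/|dx|=1.0353 1/|dy|=3.8637
    cross x-line → (4,3), t=0.7143
    cross y-line → (4,4), t=1.3137
    cross x-line → (3,4), t=1.7496
    cross x-line → (2,4), t=2.7849
    cross x-line → (1,4), t=3.8202
    cross x-line → (0,4), t=4.8554 (wall)
  → r_7 = 4.8554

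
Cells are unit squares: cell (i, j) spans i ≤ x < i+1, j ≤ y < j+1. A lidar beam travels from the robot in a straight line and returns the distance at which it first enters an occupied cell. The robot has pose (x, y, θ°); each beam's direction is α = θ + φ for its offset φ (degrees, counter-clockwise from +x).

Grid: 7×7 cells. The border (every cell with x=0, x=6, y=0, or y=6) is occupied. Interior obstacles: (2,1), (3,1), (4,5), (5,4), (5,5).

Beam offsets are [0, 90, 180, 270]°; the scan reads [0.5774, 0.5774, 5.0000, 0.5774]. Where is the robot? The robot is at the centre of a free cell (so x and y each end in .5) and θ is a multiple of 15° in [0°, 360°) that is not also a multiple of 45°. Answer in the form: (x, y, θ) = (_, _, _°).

(x, y, θ) = (1.5, 1.5, 240°)

Enumerate (i+0.5, j+0.5, θ) over the 20 free cells and 16 admissible headings. For each, cast all 4 beams and compare to the given ranges.
  (5.5, 2.5, 330°): beam 2 = 1.0000 ≠ 0.5774 ✗
  (4.5, 3.5, 120°): beam 1 = 2.8868 ≠ 0.5774 ✗
  (4.5, 1.5, 30°): beam 1 = 1.7321 ≠ 0.5774 ✗
  (1.5, 3.5, 15°): beam 1 = 3.6235 ≠ 0.5774 ✗
  …
  (1.5, 1.5, 240°): r_1=0.5774, r_2=0.5774, r_3=5.0000, r_4=0.5774 — all match ✓
Unique over the lattice → pose = (1.5, 1.5, 240°).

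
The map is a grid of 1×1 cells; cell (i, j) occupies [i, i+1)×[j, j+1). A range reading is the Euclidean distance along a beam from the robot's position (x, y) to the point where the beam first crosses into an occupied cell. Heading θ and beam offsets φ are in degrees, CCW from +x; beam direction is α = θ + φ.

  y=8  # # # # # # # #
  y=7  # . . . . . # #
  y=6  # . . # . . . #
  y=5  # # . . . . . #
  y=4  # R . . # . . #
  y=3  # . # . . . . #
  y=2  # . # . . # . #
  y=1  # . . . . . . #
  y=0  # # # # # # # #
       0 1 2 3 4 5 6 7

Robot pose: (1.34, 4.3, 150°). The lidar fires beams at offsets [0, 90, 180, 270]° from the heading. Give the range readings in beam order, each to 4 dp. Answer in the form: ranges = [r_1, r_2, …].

beam 1: φ=0°, α=150°
  dir = (cos 150°, sin 150°) = (-0.8660, 0.5000); from cell (1,4)
  next x-line at t=0.3926, next y-line at t=1.4000; Δt_x=1.1547, Δt_y=2.0000
    x: enter (0,4) at t=0.3926 ← occupied
  → r_1 = 0.3926
beam 2: φ=90°, α=240°
  dir = (cos 240°, sin 240°) = (-0.5000, -0.8660); from cell (1,4)
  next x-line at t=0.6800, next y-line at t=0.3464; Δt_x=2.0000, Δt_y=1.1547
    y: enter (1,3) at t=0.3464
    x: enter (0,3) at t=0.6800 ← occupied
  → r_2 = 0.6800
beam 3: φ=180°, α=330°
  dir = (cos 330°, sin 330°) = (0.8660, -0.5000); from cell (1,4)
  next x-line at t=0.7621, next y-line at t=0.6000; Δt_x=1.1547, Δt_y=2.0000
    y: enter (1,3) at t=0.6000
    x: enter (2,3) at t=0.7621 ← occupied
  → r_3 = 0.7621
beam 4: φ=270°, α=60°
  dir = (cos 60°, sin 60°) = (0.5000, 0.8660); from cell (1,4)
  next x-line at t=1.3200, next y-line at t=0.8083; Δt_x=2.0000, Δt_y=1.1547
    y: enter (1,5) at t=0.8083 ← occupied
  → r_4 = 0.8083

ranges = [0.3926, 0.6800, 0.7621, 0.8083]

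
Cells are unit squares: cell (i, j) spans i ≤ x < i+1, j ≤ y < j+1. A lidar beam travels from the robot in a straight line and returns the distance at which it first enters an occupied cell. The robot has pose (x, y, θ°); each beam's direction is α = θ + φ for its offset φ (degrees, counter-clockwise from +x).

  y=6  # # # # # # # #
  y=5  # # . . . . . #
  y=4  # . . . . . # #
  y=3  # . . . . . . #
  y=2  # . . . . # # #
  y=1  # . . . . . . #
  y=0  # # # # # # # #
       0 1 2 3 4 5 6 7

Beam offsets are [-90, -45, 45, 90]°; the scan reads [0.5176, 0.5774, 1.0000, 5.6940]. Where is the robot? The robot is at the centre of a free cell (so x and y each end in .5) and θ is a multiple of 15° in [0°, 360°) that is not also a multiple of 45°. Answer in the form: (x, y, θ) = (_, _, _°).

Enumerate (i+0.5, j+0.5, θ) over the 26 free cells and 16 admissible headings. For each, cast all 4 beams and compare to the given ranges.
  (5.5, 4.5, 255°): beam 1 = 3.6235 ≠ 0.5176 ✗
  (3.5, 4.5, 255°): beam 1 = 1.9319 ≠ 0.5176 ✗
  (5.5, 5.5, 285°): beam 1 = 4.6587 ≠ 0.5176 ✗
  …
  (6.5, 5.5, 105°): r_1=0.5176, r_2=0.5774, r_3=1.0000, r_4=5.6940 — all match ✓
Unique over the lattice → pose = (6.5, 5.5, 105°).

(x, y, θ) = (6.5, 5.5, 105°)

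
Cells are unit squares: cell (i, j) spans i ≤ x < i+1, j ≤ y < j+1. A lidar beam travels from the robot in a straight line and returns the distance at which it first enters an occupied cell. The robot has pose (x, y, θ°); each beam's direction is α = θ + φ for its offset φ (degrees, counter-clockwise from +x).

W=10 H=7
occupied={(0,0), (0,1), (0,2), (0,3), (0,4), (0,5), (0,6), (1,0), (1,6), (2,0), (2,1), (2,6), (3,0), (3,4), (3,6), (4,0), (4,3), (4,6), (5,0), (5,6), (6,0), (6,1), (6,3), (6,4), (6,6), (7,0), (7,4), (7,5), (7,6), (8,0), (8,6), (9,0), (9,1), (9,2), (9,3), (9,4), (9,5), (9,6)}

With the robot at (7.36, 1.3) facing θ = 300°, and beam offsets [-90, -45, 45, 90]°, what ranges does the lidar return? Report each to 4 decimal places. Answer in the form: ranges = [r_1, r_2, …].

beam 1: φ=-90°, α=210°
  d=(-0.8660,-0.5000)  start (7,1)  tX=0.4157 tY=0.6000  stride 1/|dx|=1.1547 1/|dy|=2.0000
    cross x-line → (6,1), t=0.4157 (wall)
  → r_1 = 0.4157
beam 2: φ=-45°, α=255°
  d=(-0.2588,-0.9659)  start (7,1)  tX=1.3909 tY=0.3106  stride 1/|dx|=3.8637 1/|dy|=1.0353
    cross y-line → (7,0), t=0.3106 (wall)
  → r_2 = 0.3106
beam 3: φ=45°, α=345°
  d=(0.9659,-0.2588)  start (7,1)  tX=0.6626 tY=1.1591  stride 1/|dx|=1.0353 1/|dy|=3.8637
    cross x-line → (8,1), t=0.6626
    cross y-line → (8,0), t=1.1591 (wall)
  → r_3 = 1.1591
beam 4: φ=90°, α=30°
  d=(0.8660,0.5000)  start (7,1)  tX=0.7390 tY=1.4000  stride 1/|dx|=1.1547 1/|dy|=2.0000
    cross x-line → (8,1), t=0.7390
    cross y-line → (8,2), t=1.4000
    cross x-line → (9,2), t=1.8937 (wall)
  → r_4 = 1.8937

ranges = [0.4157, 0.3106, 1.1591, 1.8937]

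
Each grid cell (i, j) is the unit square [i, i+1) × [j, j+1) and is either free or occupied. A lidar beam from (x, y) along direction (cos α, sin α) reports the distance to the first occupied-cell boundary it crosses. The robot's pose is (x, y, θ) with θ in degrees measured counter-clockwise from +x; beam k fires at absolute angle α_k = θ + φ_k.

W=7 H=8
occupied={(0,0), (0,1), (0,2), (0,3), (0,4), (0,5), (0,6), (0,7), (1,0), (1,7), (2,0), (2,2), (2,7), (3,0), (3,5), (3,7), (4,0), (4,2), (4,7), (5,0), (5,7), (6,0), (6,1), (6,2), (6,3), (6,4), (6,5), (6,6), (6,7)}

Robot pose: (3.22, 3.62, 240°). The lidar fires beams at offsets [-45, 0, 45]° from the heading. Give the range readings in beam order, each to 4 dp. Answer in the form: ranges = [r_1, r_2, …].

beam 1: φ=-45°, α=195°
  dir = (cos 195°, sin 195°) = (-0.9659, -0.2588); from cell (3,3)
  next x-line at t=0.2278, next y-line at t=2.3955; Δt_x=1.0353, Δt_y=3.8637
    x: enter (2,3) at t=0.2278
    x: enter (1,3) at t=1.2630
    x: enter (0,3) at t=2.2983 ← occupied
  → r_1 = 2.2983
beam 2: φ=0°, α=240°
  dir = (cos 240°, sin 240°) = (-0.5000, -0.8660); from cell (3,3)
  next x-line at t=0.4400, next y-line at t=0.7159; Δt_x=2.0000, Δt_y=1.1547
    x: enter (2,3) at t=0.4400
    y: enter (2,2) at t=0.7159 ← occupied
  → r_2 = 0.7159
beam 3: φ=45°, α=285°
  dir = (cos 285°, sin 285°) = (0.2588, -0.9659); from cell (3,3)
  next x-line at t=3.0137, next y-line at t=0.6419; Δt_x=3.8637, Δt_y=1.0353
    y: enter (3,2) at t=0.6419
    y: enter (3,1) at t=1.6771
    y: enter (3,0) at t=2.7124 ← occupied
  → r_3 = 2.7124

ranges = [2.2983, 0.7159, 2.7124]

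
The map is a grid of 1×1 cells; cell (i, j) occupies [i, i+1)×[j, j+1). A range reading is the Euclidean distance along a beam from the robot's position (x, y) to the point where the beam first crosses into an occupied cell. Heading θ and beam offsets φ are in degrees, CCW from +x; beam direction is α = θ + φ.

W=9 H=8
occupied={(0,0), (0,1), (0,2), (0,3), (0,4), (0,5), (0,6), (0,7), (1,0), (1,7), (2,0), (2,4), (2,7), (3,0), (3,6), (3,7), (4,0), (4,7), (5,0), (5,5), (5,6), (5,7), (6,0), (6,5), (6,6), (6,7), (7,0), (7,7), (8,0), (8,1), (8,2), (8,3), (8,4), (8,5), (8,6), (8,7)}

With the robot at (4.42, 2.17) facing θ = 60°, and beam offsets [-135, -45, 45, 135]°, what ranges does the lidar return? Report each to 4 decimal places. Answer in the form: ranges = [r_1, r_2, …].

ranges = [1.2113, 3.7063, 3.9651, 3.5406]

beam 1: φ=-135°, α=285°
  direction (0.2588, -0.9659); cell (4,2); t to first gridline: x 2.2409, y 0.1760 (then +3.8637 / +1.0353)
    (4,1) via y @ 0.1760
    (4,0) via y @ 1.2113  # hit
  → r_1 = 1.2113
beam 2: φ=-45°, α=15°
  direction (0.9659, 0.2588); cell (4,2); t to first gridline: x 0.6005, y 3.2069 (then +1.0353 / +3.8637)
    (5,2) via x @ 0.6005
    (6,2) via x @ 1.6357
    (7,2) via x @ 2.6710
    (7,3) via y @ 3.2069
    (8,3) via x @ 3.7063  # hit
  → r_2 = 3.7063
beam 3: φ=45°, α=105°
  direction (-0.2588, 0.9659); cell (4,2); t to first gridline: x 1.6228, y 0.8593 (then +3.8637 / +1.0353)
    (4,3) via y @ 0.8593
    (3,3) via x @ 1.6228
    (3,4) via y @ 1.8946
    (3,5) via y @ 2.9298
    (3,6) via y @ 3.9651  # hit
  → r_3 = 3.9651
beam 4: φ=135°, α=195°
  direction (-0.9659, -0.2588); cell (4,2); t to first gridline: x 0.4348, y 0.6568 (then +1.0353 / +3.8637)
    (3,2) via x @ 0.4348
    (3,1) via y @ 0.6568
    (2,1) via x @ 1.4701
    (1,1) via x @ 2.5054
    (0,1) via x @ 3.5406  # hit
  → r_4 = 3.5406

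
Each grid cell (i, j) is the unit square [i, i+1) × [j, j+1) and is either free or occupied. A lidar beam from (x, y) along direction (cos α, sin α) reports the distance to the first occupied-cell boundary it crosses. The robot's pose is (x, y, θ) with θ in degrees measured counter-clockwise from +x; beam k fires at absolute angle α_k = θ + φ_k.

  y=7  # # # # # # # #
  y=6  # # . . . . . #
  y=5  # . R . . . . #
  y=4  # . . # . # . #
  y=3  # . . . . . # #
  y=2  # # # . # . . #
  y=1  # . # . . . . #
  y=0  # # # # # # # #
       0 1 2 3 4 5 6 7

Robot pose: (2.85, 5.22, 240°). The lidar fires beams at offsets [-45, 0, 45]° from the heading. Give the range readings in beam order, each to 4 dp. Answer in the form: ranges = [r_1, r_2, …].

ranges = [1.9153, 2.5634, 0.5796]

beam 1: φ=-45°, α=195°
  d=(-0.9659,-0.2588)  start (2,5)  tX=0.8800 tY=0.8500  stride 1/|dx|=1.0353 1/|dy|=3.8637
    cross y-line → (2,4), t=0.8500
    cross x-line → (1,4), t=0.8800
    cross x-line → (0,4), t=1.9153 (wall)
  → r_1 = 1.9153
beam 2: φ=0°, α=240°
  d=(-0.5000,-0.8660)  start (2,5)  tX=1.7000 tY=0.2540  stride 1/|dx|=2.0000 1/|dy|=1.1547
    cross y-line → (2,4), t=0.2540
    cross y-line → (2,3), t=1.4087
    cross x-line → (1,3), t=1.7000
    cross y-line → (1,2), t=2.5634 (wall)
  → r_2 = 2.5634
beam 3: φ=45°, α=285°
  d=(0.2588,-0.9659)  start (2,5)  tX=0.5796 tY=0.2278  stride 1/|dx|=3.8637 1/|dy|=1.0353
    cross y-line → (2,4), t=0.2278
    cross x-line → (3,4), t=0.5796 (wall)
  → r_3 = 0.5796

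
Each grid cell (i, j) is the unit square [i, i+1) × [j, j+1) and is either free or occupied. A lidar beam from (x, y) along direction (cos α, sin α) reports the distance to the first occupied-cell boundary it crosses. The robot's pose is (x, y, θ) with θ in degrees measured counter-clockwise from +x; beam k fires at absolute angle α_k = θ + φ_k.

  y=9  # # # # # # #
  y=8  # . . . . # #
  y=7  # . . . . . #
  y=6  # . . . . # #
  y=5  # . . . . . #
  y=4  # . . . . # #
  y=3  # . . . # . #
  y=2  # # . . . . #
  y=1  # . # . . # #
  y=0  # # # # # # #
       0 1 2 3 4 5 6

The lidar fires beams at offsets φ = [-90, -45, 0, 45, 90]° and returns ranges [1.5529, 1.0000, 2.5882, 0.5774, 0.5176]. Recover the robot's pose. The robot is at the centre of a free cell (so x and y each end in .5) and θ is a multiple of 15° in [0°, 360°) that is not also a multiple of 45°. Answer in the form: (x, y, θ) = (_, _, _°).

(x, y, θ) = (5.5, 2.5, 195°)

Candidates: 33 free-cell centres × 16 headings = 528 poses. Raycast each; keep the one whose scan matches to 4 dp.
  (2.5, 6.5, 60°): beam 1 = 3.0000 ≠ 1.5529 ✗
  (1.5, 7.5, 15°): beam 1 = 5.6940 ≠ 1.5529 ✗
  (3.5, 8.5, 255°): beam 1 = 1.9319 ≠ 1.5529 ✗
  (1.5, 3.5, 15°): beam 1 = 0.5176 ≠ 1.5529 ✗
  …
  (5.5, 2.5, 195°): r_1=1.5529, r_2=1.0000, r_3=2.5882, r_4=0.5774, r_5=0.5176 — all match ✓
No second candidate reproduces the full scan.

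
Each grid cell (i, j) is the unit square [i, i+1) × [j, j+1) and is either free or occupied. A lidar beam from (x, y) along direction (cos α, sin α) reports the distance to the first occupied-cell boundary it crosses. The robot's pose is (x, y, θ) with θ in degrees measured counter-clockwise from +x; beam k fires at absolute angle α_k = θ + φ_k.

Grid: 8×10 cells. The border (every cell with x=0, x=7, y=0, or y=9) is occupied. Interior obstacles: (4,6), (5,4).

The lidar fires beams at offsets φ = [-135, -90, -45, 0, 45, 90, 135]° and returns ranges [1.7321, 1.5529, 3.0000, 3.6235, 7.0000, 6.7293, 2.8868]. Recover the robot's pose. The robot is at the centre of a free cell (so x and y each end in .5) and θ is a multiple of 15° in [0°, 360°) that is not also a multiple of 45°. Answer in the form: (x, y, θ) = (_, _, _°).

Enumerate (i+0.5, j+0.5, θ) over the 46 free cells and 16 admissible headings. For each, cast all 7 beams and compare to the given ranges.
  (3.5, 4.5, 75°): beam 1 = 4.0415 ≠ 1.7321 ✗
  (3.5, 6.5, 255°): beam 1 = 2.8868 ≠ 1.7321 ✗
  (6.5, 7.5, 120°): beam 1 = 0.5176 ≠ 1.7321 ✗
  …
  (3.5, 2.5, 15°): r_1=1.7321, r_2=1.5529, r_3=3.0000, r_4=3.6235, r_5=7.0000, r_6=6.7293, r_7=2.8868 — all match ✓
Unique over the lattice → pose = (3.5, 2.5, 15°).

(x, y, θ) = (3.5, 2.5, 15°)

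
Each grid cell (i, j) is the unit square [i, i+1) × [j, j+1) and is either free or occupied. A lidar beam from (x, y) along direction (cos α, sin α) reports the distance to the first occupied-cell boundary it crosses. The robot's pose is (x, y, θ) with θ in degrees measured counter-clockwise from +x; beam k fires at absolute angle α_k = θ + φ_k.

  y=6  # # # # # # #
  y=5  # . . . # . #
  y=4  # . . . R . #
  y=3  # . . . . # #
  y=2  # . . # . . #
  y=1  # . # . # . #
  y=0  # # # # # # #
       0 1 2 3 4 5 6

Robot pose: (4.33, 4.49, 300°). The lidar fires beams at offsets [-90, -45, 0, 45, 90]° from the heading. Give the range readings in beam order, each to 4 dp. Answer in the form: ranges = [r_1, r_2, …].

beam 1: φ=-90°, α=210°
  cosα=-0.8660 sinα=-0.5000 | (4,4) | tMaxX 0.3811 tMaxY 0.9800 | tΔX 1.1547 tΔY 2.0000
    t=0.3811 [x] (3,4)
    t=0.9800 [y] (3,3)
    t=1.5358 [x] (2,3)
    t=2.6905 [x] (1,3)
    t=2.9800 [y] (1,2)
    t=3.8452 [x] (0,2) — stop
  → r_1 = 3.8452
beam 2: φ=-45°, α=255°
  cosα=-0.2588 sinα=-0.9659 | (4,4) | tMaxX 1.2750 tMaxY 0.5073 | tΔX 3.8637 tΔY 1.0353
    t=0.5073 [y] (4,3)
    t=1.2750 [x] (3,3)
    t=1.5426 [y] (3,2) — stop
  → r_2 = 1.5426
beam 3: φ=0°, α=300°
  cosα=0.5000 sinα=-0.8660 | (4,4) | tMaxX 1.3400 tMaxY 0.5658 | tΔX 2.0000 tΔY 1.1547
    t=0.5658 [y] (4,3)
    t=1.3400 [x] (5,3) — stop
  → r_3 = 1.3400
beam 4: φ=45°, α=345°
  cosα=0.9659 sinα=-0.2588 | (4,4) | tMaxX 0.6936 tMaxY 1.8932 | tΔX 1.0353 tΔY 3.8637
    t=0.6936 [x] (5,4)
    t=1.7289 [x] (6,4) — stop
  → r_4 = 1.7289
beam 5: φ=90°, α=30°
  cosα=0.8660 sinα=0.5000 | (4,4) | tMaxX 0.7736 tMaxY 1.0200 | tΔX 1.1547 tΔY 2.0000
    t=0.7736 [x] (5,4)
    t=1.0200 [y] (5,5)
    t=1.9283 [x] (6,5) — stop
  → r_5 = 1.9283

ranges = [3.8452, 1.5426, 1.3400, 1.7289, 1.9283]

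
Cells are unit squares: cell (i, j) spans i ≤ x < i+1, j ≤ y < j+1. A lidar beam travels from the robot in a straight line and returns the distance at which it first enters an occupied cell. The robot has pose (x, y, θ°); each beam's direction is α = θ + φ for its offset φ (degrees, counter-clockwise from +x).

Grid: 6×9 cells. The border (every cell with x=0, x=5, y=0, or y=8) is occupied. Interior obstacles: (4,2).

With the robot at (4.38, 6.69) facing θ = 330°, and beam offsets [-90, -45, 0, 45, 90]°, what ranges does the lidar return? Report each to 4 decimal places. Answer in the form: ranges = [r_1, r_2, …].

ranges = [6.5702, 2.3955, 0.7159, 0.6419, 1.2400]

beam 1: φ=-90°, α=240°
  d=(-0.5000,-0.8660)  start (4,6)  tX=0.7600 tY=0.7967  stride 1/|dx|=2.0000 1/|dy|=1.1547
    cross x-line → (3,6), t=0.7600
    cross y-line → (3,5), t=0.7967
    cross y-line → (3,4), t=1.9514
    cross x-line → (2,4), t=2.7600
    cross y-line → (2,3), t=3.1061
    cross y-line → (2,2), t=4.2608
    cross x-line → (1,2), t=4.7600
    cross y-line → (1,1), t=5.4155
    cross y-line → (1,0), t=6.5702 (wall)
  → r_1 = 6.5702
beam 2: φ=-45°, α=285°
  d=(0.2588,-0.9659)  start (4,6)  tX=2.3955 tY=0.7143  stride 1/|dx|=3.8637 1/|dy|=1.0353
    cross y-line → (4,5), t=0.7143
    cross y-line → (4,4), t=1.7496
    cross x-line → (5,4), t=2.3955 (wall)
  → r_2 = 2.3955
beam 3: φ=0°, α=330°
  d=(0.8660,-0.5000)  start (4,6)  tX=0.7159 tY=1.3800  stride 1/|dx|=1.1547 1/|dy|=2.0000
    cross x-line → (5,6), t=0.7159 (wall)
  → r_3 = 0.7159
beam 4: φ=45°, α=15°
  d=(0.9659,0.2588)  start (4,6)  tX=0.6419 tY=1.1977  stride 1/|dx|=1.0353 1/|dy|=3.8637
    cross x-line → (5,6), t=0.6419 (wall)
  → r_4 = 0.6419
beam 5: φ=90°, α=60°
  d=(0.5000,0.8660)  start (4,6)  tX=1.2400 tY=0.3580  stride 1/|dx|=2.0000 1/|dy|=1.1547
    cross y-line → (4,7), t=0.3580
    cross x-line → (5,7), t=1.2400 (wall)
  → r_5 = 1.2400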